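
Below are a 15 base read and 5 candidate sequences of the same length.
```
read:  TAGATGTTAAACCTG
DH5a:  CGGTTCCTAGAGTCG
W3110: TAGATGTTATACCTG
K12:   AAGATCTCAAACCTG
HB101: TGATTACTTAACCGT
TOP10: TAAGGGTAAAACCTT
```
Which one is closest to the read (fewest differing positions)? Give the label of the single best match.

W3110

Hamming distances to read — DH5a: 9; W3110: 1; K12: 3; HB101: 8; TOP10: 5.
Smallest is W3110 with 1 mismatch.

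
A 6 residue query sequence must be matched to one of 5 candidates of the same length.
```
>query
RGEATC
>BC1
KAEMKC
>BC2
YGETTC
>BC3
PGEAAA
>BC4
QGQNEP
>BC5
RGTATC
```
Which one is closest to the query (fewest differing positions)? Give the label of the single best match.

BC5

Hamming distances to query — BC1: 4; BC2: 2; BC3: 3; BC4: 5; BC5: 1.
Smallest is BC5 with 1 mismatch.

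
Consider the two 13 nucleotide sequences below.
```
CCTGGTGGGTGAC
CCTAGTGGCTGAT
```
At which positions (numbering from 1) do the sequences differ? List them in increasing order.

4, 9, 13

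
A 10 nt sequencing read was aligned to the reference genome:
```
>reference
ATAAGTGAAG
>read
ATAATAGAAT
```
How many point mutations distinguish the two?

3

The sequences differ at positions 5, 6, 10 (1-based) — 3 in total.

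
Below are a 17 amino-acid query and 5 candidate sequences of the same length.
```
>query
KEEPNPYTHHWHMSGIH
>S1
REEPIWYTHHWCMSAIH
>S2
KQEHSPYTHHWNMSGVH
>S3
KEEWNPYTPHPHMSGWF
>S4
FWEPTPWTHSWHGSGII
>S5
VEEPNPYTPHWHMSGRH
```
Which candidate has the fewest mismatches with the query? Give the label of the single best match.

S1 differs at 5 positions; S2 differs at 5 positions; S3 differs at 5 positions; S4 differs at 7 positions; S5 differs at 3 positions. The closest is S5.

S5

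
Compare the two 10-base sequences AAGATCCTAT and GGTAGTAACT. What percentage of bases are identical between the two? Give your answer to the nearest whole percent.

8 positions differ (1, 2, 3, 5, 6, 7, 8, 9), so 2 of 10 match: 2/10 = 20%.

20%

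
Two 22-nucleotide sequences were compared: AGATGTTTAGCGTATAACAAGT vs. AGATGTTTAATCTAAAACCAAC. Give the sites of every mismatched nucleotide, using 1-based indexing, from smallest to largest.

10, 11, 12, 15, 19, 21, 22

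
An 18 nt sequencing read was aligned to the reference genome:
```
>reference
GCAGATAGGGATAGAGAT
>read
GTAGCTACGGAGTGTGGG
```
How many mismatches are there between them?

8

Comparing position by position, 8 sites differ: 2 (C/T), 5 (A/C), 8 (G/C), 12 (T/G), 13 (A/T), 15 (A/T), 17 (A/G), 18 (T/G).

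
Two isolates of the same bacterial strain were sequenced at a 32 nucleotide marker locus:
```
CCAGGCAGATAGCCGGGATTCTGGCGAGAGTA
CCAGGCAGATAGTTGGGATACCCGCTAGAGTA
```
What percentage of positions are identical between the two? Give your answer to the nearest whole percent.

6 positions differ (13, 14, 20, 22, 23, 26), so 26 of 32 match: 26/32 = 81.25%.

81%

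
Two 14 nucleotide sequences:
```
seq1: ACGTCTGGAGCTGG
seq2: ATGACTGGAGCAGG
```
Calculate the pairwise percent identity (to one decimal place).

3 positions differ (2, 4, 12), so 11 of 14 match: 11/14 = 78.57%.

78.6%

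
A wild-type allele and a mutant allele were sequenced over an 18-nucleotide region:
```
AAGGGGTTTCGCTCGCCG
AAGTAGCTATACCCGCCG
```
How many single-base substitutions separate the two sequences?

7

The sequences differ at bases 4, 5, 7, 9, 10, 11, 13 (1-based) — 7 in total.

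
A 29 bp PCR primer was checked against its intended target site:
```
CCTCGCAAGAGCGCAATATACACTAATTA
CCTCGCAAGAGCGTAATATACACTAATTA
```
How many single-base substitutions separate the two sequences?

1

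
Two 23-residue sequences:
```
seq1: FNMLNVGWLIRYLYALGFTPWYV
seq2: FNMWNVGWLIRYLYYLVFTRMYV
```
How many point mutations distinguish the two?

The sequences differ at residues 4, 15, 17, 20, 21 (1-based) — 5 in total.

5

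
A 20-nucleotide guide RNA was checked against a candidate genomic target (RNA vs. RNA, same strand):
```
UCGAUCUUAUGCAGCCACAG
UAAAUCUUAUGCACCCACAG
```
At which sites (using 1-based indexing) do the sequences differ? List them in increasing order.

2, 3, 14

Scanning 1-based: 2: C/A; 3: G/A; 14: G/C.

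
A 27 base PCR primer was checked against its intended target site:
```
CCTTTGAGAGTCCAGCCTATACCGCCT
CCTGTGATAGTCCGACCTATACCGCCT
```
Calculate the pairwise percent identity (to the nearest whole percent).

85%

4 positions differ (4, 8, 14, 15), so 23 of 27 match: 23/27 = 85.19%.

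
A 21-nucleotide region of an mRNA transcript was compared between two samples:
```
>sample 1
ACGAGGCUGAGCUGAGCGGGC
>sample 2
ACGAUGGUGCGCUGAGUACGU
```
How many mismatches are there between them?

Comparing position by position, 7 positions differ: 5 (G/U), 7 (C/G), 10 (A/C), 17 (C/U), 18 (G/A), 19 (G/C), 21 (C/U).

7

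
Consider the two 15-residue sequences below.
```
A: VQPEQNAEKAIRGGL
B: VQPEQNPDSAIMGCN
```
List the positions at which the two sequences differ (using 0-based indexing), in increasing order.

Scanning 0-based: 6: A/P; 7: E/D; 8: K/S; 11: R/M; 13: G/C; 14: L/N.

6, 7, 8, 11, 13, 14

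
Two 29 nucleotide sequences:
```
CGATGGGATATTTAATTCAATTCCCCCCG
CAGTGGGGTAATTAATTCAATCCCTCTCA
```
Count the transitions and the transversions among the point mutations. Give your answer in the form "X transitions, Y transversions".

7 transitions, 1 transversion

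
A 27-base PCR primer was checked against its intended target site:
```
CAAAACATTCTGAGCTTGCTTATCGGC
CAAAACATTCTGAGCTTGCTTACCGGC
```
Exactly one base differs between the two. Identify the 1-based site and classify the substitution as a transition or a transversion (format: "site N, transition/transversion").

The sequences differ only at site 23: T→C (pyrimidine→pyrimidine), a transition.

site 23, transition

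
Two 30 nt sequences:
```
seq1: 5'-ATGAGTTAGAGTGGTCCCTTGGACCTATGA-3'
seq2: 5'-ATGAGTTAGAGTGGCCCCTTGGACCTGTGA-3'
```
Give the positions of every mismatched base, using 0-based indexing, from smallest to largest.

Scanning 0-based: 14: T/C; 26: A/G.

14, 26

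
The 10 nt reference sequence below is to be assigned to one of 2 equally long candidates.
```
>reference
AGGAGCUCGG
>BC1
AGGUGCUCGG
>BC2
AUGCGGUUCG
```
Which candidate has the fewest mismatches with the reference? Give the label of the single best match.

BC1

Hamming distances to reference — BC1: 1; BC2: 5.
Smallest is BC1 with 1 mismatch.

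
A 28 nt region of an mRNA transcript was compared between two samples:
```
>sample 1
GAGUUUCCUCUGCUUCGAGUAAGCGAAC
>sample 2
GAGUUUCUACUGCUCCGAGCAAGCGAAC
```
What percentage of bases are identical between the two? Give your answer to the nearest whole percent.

86%

Mismatches at positions 8, 9, 15, 20 (1-based): 4 of 28.
Identical positions: 24/28 = 85.71% → 86%.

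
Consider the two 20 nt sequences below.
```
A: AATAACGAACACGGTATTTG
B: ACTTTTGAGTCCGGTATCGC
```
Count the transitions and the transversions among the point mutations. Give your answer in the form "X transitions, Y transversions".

4 transitions, 6 transversions

Transitions (purine↔purine or pyrimidine↔pyrimidine): 6 C→T, 9 A→G, 10 C→T, 18 T→C.
Transversions (purine↔pyrimidine): 2 A→C, 4 A→T, 5 A→T, 11 A→C, 19 T→G, 20 G→C.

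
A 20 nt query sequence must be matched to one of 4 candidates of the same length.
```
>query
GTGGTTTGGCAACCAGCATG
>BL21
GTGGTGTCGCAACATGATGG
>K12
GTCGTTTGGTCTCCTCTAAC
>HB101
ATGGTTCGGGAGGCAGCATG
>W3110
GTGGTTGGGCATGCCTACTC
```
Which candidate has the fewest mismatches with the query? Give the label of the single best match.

Hamming distances to query — BL21: 7; K12: 9; HB101: 5; W3110: 8.
Smallest is HB101 with 5 mismatches.

HB101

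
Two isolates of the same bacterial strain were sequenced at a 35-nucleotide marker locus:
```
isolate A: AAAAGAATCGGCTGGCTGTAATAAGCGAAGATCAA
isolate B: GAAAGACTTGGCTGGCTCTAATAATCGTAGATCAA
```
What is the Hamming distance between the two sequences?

6

Mismatches (1-based): site 1: A→G; site 7: A→C; site 9: C→T; site 18: G→C; site 25: G→T; site 28: A→T.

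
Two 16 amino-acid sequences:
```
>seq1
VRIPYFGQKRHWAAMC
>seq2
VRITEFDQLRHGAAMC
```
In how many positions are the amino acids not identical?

Mismatches (1-based): position 4: P→T; position 5: Y→E; position 7: G→D; position 9: K→L; position 12: W→G.

5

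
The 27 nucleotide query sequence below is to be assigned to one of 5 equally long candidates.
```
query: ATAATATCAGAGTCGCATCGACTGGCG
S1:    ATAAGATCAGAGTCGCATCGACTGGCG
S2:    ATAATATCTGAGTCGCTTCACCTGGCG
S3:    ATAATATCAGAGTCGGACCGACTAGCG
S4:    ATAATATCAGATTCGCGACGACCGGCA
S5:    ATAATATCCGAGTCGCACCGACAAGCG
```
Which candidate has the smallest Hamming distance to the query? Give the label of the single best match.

Hamming distances to query — S1: 1; S2: 4; S3: 3; S4: 5; S5: 4.
Smallest is S1 with 1 mismatch.

S1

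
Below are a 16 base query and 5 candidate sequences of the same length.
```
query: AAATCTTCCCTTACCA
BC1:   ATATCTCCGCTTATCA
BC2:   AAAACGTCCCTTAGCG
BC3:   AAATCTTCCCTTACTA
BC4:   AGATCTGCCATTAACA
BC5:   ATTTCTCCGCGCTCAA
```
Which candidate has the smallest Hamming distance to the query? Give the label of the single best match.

Hamming distances to query — BC1: 4; BC2: 4; BC3: 1; BC4: 4; BC5: 8.
Smallest is BC3 with 1 mismatch.

BC3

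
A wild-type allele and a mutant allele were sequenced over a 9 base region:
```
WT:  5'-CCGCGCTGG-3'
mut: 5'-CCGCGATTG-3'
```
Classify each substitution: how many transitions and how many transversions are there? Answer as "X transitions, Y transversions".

0 transitions, 2 transversions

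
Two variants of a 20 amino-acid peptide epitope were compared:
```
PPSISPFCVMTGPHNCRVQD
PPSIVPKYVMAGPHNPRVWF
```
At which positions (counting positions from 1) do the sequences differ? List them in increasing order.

5, 7, 8, 11, 16, 19, 20

Scanning 1-based: 5: S/V; 7: F/K; 8: C/Y; 11: T/A; 16: C/P; 19: Q/W; 20: D/F.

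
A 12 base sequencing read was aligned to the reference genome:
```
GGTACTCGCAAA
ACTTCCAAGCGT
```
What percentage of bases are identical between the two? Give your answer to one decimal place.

16.7%

10 positions differ (1, 2, 4, 6, 7, 8, 9, 10, 11, 12), so 2 of 12 match: 2/12 = 16.67%.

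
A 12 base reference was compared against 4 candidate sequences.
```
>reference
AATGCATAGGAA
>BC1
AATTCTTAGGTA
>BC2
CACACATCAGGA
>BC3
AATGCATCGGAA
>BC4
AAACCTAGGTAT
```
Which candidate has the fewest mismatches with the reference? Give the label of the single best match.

Hamming distances to reference — BC1: 3; BC2: 6; BC3: 1; BC4: 7.
Smallest is BC3 with 1 mismatch.

BC3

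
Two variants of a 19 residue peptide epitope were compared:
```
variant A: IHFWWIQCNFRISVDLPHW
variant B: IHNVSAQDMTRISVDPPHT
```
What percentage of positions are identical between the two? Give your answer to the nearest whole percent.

53%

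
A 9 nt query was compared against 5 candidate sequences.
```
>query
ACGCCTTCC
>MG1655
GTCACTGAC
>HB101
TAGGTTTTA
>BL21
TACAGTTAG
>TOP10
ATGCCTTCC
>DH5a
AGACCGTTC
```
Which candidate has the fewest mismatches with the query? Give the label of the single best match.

TOP10

Hamming distances to query — MG1655: 6; HB101: 6; BL21: 7; TOP10: 1; DH5a: 4.
Smallest is TOP10 with 1 mismatch.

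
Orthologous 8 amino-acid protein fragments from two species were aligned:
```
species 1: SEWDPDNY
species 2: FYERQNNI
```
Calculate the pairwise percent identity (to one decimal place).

7 positions differ (1, 2, 3, 4, 5, 6, 8), so 1 of 8 match: 1/8 = 12.5%.

12.5%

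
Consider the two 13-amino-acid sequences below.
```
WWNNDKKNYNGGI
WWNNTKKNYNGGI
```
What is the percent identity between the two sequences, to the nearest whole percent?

Mismatch at position 5 (1-based): 1 of 13.
Identical positions: 12/13 = 92.31% → 92%.

92%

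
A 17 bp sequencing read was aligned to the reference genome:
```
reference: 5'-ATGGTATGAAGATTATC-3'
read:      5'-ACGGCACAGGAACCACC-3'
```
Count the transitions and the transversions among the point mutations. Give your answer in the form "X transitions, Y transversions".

Transitions (purine↔purine or pyrimidine↔pyrimidine): 2 T→C, 5 T→C, 7 T→C, 8 G→A, 9 A→G, 10 A→G, 11 G→A, 13 T→C, 14 T→C, 16 T→C.
Transversions (purine↔pyrimidine): none.

10 transitions, 0 transversions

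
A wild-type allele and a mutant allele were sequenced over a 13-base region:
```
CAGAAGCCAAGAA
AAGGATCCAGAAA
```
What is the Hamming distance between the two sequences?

5

The sequences differ at positions 1, 4, 6, 10, 11 (1-based) — 5 in total.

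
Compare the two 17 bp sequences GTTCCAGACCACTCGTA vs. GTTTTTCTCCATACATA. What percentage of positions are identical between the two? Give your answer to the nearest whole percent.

8 positions differ (4, 5, 6, 7, 8, 12, 13, 15), so 9 of 17 match: 9/17 = 52.94%.

53%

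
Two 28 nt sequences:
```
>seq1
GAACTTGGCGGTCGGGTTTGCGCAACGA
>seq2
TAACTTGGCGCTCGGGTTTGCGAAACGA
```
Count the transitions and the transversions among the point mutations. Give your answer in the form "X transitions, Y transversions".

Transitions (purine↔purine or pyrimidine↔pyrimidine): none.
Transversions (purine↔pyrimidine): 1 G→T, 11 G→C, 23 C→A.

0 transitions, 3 transversions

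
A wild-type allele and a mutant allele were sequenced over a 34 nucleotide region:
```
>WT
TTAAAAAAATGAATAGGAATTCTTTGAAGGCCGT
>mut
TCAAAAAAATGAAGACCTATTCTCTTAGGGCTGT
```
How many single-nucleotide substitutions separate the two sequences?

9

Comparing position by position, 9 positions differ: 2 (T/C), 14 (T/G), 16 (G/C), 17 (G/C), 18 (A/T), 24 (T/C), 26 (G/T), 28 (A/G), 32 (C/T).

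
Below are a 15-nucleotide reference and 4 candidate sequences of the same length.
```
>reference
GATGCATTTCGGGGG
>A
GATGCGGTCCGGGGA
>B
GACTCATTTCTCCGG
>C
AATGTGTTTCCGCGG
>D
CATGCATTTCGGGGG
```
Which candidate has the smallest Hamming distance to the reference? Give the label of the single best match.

Hamming distances to reference — A: 4; B: 5; C: 5; D: 1.
Smallest is D with 1 mismatch.

D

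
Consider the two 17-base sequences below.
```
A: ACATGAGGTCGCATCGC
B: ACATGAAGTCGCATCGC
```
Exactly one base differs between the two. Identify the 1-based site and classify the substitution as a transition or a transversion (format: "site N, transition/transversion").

The sequences differ only at site 7: G→A (purine→purine), a transition.

site 7, transition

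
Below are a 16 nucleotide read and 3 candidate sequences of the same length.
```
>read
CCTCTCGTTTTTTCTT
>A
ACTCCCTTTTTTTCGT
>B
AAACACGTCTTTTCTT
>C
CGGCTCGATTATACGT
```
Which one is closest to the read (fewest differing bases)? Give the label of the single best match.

A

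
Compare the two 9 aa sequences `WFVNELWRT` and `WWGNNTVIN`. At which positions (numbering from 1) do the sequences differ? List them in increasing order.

Differences at position 2 (F→W), position 3 (V→G), position 5 (E→N), position 6 (L→T), position 7 (W→V), position 8 (R→I), position 9 (T→N).

2, 3, 5, 6, 7, 8, 9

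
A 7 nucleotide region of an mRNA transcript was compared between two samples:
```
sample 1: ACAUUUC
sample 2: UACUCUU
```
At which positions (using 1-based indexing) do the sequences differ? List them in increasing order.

1, 2, 3, 5, 7

Differences at position 1 (A→U), position 2 (C→A), position 3 (A→C), position 5 (U→C), position 7 (C→U).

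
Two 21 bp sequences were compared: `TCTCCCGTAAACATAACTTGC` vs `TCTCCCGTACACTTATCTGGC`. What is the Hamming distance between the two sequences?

Comparing position by position, 4 bases differ: 10 (A/C), 13 (A/T), 16 (A/T), 19 (T/G).

4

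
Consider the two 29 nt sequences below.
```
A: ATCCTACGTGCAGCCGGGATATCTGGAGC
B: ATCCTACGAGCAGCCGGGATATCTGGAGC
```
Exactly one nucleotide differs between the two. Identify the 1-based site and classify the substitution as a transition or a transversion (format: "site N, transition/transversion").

The sequences differ only at site 9: T→A (pyrimidine→purine), a transversion.

site 9, transversion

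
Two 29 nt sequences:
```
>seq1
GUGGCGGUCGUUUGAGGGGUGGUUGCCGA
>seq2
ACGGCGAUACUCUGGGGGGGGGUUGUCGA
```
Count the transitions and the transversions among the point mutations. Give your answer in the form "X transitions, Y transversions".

6 transitions, 3 transversions

Transitions (purine↔purine or pyrimidine↔pyrimidine): 1 G→A, 2 U→C, 7 G→A, 12 U→C, 15 A→G, 26 C→U.
Transversions (purine↔pyrimidine): 9 C→A, 10 G→C, 20 U→G.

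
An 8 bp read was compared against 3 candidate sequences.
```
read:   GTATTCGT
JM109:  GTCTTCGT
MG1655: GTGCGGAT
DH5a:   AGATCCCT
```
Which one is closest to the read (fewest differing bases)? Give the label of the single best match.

Hamming distances to read — JM109: 1; MG1655: 5; DH5a: 4.
Smallest is JM109 with 1 mismatch.

JM109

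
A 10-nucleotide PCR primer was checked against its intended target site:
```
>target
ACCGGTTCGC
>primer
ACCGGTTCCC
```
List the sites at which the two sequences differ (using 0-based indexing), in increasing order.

Differences at site 8 (G→C).

8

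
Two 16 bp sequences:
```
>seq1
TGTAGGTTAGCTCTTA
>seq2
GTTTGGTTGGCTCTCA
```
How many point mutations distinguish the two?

The sequences differ at bases 1, 2, 4, 9, 15 (1-based) — 5 in total.

5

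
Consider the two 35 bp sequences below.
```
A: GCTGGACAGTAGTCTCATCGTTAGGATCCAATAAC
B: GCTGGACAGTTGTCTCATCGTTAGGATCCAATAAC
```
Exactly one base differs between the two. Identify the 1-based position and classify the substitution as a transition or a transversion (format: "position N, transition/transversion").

position 11, transversion

Position 11 changes A→T. A is a purine and T is a pyrimidine, so this is a transversion.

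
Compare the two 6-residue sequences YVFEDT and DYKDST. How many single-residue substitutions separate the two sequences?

Comparing position by position, 5 residues differ: 1 (Y/D), 2 (V/Y), 3 (F/K), 4 (E/D), 5 (D/S).

5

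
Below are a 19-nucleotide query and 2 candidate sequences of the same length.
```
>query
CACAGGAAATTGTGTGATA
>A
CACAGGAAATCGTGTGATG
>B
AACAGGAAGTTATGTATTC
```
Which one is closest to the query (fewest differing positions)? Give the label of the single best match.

Hamming distances to query — A: 2; B: 6.
Smallest is A with 2 mismatches.

A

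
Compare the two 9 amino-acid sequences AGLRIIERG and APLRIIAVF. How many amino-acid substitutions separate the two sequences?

Mismatches (1-based): position 2: G→P; position 7: E→A; position 8: R→V; position 9: G→F.

4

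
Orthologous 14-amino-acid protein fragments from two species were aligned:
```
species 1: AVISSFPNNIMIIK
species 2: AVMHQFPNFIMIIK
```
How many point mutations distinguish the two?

4

The sequences differ at residues 3, 4, 5, 9 (1-based) — 4 in total.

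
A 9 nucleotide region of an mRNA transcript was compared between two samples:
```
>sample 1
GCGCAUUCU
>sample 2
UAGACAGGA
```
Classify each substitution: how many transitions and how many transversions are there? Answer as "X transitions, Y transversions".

0 transitions, 8 transversions

Mismatches (1-based):
position 1: G→U (purine→pyrimidine, transversion)
position 2: C→A (pyrimidine→purine, transversion)
position 4: C→A (pyrimidine→purine, transversion)
position 5: A→C (purine→pyrimidine, transversion)
position 6: U→A (pyrimidine→purine, transversion)
position 7: U→G (pyrimidine→purine, transversion)
position 8: C→G (pyrimidine→purine, transversion)
position 9: U→A (pyrimidine→purine, transversion)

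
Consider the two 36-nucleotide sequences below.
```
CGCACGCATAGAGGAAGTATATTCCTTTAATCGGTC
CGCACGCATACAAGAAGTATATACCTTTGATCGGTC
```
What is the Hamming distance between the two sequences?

Mismatches (1-based): base 11: G→C; base 13: G→A; base 23: T→A; base 29: A→G.

4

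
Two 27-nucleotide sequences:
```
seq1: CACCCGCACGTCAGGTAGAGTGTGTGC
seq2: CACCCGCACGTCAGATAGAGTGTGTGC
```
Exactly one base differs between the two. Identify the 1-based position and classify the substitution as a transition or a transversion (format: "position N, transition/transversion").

position 15, transition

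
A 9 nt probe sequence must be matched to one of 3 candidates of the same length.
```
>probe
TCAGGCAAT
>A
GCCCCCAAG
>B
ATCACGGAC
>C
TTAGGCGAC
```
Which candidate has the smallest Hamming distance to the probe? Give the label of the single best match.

Hamming distances to probe — A: 5; B: 8; C: 3.
Smallest is C with 3 mismatches.

C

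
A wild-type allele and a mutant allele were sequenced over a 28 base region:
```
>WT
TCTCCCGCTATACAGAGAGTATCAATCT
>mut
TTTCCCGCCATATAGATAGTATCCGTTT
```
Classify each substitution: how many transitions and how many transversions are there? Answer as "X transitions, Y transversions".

Mismatches (1-based):
position 2: C→T (pyrimidine→pyrimidine, transition)
position 9: T→C (pyrimidine→pyrimidine, transition)
position 13: C→T (pyrimidine→pyrimidine, transition)
position 17: G→T (purine→pyrimidine, transversion)
position 24: A→C (purine→pyrimidine, transversion)
position 25: A→G (purine→purine, transition)
position 27: C→T (pyrimidine→pyrimidine, transition)

5 transitions, 2 transversions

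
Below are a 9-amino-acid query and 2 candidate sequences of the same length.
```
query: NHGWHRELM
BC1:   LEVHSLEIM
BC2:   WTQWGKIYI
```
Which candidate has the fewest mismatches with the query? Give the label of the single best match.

BC1

Hamming distances to query — BC1: 7; BC2: 8.
Smallest is BC1 with 7 mismatches.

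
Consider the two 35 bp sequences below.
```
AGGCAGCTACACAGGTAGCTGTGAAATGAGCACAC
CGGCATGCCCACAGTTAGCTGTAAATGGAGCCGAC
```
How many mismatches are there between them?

11

Comparing position by position, 11 bases differ: 1 (A/C), 6 (G/T), 7 (C/G), 8 (T/C), 9 (A/C), 15 (G/T), 23 (G/A), 26 (A/T), 27 (T/G), 32 (A/C), 33 (C/G).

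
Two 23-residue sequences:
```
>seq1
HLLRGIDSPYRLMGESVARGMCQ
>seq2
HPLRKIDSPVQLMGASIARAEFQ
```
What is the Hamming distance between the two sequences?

9

Comparing position by position, 9 residues differ: 2 (L/P), 5 (G/K), 10 (Y/V), 11 (R/Q), 15 (E/A), 17 (V/I), 20 (G/A), 21 (M/E), 22 (C/F).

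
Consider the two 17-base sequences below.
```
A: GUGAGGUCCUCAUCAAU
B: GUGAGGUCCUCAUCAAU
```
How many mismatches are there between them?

0

No positions differ; the sequences are identical.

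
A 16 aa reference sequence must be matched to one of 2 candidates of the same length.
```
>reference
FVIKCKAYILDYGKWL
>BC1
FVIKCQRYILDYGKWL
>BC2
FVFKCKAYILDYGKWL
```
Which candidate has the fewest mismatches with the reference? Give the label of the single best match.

BC2

BC1 differs at 2 positions; BC2 differs at 1 position. The closest is BC2.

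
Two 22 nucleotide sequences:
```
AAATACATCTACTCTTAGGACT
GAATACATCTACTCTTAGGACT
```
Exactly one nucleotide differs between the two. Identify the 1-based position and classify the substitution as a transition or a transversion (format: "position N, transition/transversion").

position 1, transition

The sequences differ only at position 1: A→G (purine→purine), a transition.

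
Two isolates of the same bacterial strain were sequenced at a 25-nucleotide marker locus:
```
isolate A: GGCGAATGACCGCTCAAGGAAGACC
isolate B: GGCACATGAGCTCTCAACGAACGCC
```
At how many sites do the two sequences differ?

The sequences differ at sites 4, 5, 10, 12, 18, 22, 23 (1-based) — 7 in total.

7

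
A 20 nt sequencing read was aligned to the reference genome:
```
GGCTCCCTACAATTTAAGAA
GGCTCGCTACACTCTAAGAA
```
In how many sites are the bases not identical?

3

The sequences differ at sites 6, 12, 14 (1-based) — 3 in total.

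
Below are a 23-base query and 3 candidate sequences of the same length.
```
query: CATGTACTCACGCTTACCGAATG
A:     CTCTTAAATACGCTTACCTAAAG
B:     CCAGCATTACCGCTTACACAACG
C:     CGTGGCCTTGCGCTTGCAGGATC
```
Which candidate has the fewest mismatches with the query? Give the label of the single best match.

A differs at 8 sites; B differs at 9 sites; C differs at 9 sites. The closest is A.

A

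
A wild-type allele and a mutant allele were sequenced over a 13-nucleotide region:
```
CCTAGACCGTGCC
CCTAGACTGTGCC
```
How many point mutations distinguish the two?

1

Comparing position by position, 1 position differs: 8 (C/T).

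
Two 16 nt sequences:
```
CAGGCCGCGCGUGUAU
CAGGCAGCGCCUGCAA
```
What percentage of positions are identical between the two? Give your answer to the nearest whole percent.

4 positions differ (6, 11, 14, 16), so 12 of 16 match: 12/16 = 75%.

75%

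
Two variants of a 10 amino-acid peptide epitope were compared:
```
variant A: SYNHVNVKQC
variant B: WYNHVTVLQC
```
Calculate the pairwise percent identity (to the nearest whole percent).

Mismatches at positions 1, 6, 8 (1-based): 3 of 10.
Identical positions: 7/10 = 70% → 70%.

70%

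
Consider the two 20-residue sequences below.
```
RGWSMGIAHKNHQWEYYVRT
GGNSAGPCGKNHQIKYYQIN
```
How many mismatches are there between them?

11

Comparing position by position, 11 positions differ: 1 (R/G), 3 (W/N), 5 (M/A), 7 (I/P), 8 (A/C), 9 (H/G), 14 (W/I), 15 (E/K), 18 (V/Q), 19 (R/I), 20 (T/N).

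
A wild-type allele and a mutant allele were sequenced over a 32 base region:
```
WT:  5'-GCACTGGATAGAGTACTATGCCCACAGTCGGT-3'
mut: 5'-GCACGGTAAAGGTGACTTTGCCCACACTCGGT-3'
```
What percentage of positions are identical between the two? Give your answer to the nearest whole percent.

75%

8 positions differ (5, 7, 9, 12, 13, 14, 18, 27), so 24 of 32 match: 24/32 = 75%.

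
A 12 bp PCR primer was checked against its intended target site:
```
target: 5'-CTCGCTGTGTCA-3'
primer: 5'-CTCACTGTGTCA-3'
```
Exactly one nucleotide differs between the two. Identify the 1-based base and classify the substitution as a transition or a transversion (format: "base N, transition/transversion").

base 4, transition

The sequences differ only at base 4: G→A (purine→purine), a transition.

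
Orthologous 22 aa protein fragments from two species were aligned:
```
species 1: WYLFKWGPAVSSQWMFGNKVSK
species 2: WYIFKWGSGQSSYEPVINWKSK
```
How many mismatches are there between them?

11

Comparing position by position, 11 positions differ: 3 (L/I), 8 (P/S), 9 (A/G), 10 (V/Q), 13 (Q/Y), 14 (W/E), 15 (M/P), 16 (F/V), 17 (G/I), 19 (K/W), 20 (V/K).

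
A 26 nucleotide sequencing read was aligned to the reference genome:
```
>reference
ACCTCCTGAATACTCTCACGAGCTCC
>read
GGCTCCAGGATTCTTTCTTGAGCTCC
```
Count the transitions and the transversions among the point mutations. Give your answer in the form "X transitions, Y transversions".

4 transitions, 4 transversions

Transitions (purine↔purine or pyrimidine↔pyrimidine): 1 A→G, 9 A→G, 15 C→T, 19 C→T.
Transversions (purine↔pyrimidine): 2 C→G, 7 T→A, 12 A→T, 18 A→T.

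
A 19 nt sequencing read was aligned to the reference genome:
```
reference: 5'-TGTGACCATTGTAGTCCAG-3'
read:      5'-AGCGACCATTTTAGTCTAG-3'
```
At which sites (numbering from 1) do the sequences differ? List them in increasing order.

1, 3, 11, 17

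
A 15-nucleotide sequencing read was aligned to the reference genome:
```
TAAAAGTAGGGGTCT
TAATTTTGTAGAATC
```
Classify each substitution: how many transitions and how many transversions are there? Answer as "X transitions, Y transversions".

5 transitions, 5 transversions

Transitions (purine↔purine or pyrimidine↔pyrimidine): 8 A→G, 10 G→A, 12 G→A, 14 C→T, 15 T→C.
Transversions (purine↔pyrimidine): 4 A→T, 5 A→T, 6 G→T, 9 G→T, 13 T→A.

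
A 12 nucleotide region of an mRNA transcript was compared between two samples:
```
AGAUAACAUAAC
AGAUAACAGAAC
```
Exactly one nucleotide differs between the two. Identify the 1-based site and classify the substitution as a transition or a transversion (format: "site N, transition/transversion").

site 9, transversion

Site 9 changes U→G. U is a pyrimidine and G is a purine, so this is a transversion.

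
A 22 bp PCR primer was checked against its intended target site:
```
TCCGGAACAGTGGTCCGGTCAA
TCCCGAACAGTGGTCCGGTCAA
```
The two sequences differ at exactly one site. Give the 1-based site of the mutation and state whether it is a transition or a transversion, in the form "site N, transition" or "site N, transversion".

site 4, transversion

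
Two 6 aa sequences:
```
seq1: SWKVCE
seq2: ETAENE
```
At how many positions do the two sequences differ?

5

The sequences differ at positions 1, 2, 3, 4, 5 (1-based) — 5 in total.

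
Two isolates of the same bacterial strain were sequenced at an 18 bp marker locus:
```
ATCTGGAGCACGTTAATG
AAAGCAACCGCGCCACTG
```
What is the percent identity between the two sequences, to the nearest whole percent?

44%

10 positions differ (2, 3, 4, 5, 6, 8, 10, 13, 14, 16), so 8 of 18 match: 8/18 = 44.44%.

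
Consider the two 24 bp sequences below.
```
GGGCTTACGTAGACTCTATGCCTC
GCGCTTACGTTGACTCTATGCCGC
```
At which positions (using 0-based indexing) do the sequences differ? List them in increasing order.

Differences at position 1 (G→C), position 10 (A→T), position 22 (T→G).

1, 10, 22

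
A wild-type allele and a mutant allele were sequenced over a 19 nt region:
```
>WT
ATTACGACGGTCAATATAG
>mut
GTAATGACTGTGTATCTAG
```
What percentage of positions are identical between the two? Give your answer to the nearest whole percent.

Mismatches at positions 1, 3, 5, 9, 12, 13, 16 (1-based): 7 of 19.
Identical positions: 12/19 = 63.16% → 63%.

63%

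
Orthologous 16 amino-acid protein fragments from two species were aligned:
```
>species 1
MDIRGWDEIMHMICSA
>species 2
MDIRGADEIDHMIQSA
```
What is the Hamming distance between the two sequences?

Comparing position by position, 3 positions differ: 6 (W/A), 10 (M/D), 14 (C/Q).

3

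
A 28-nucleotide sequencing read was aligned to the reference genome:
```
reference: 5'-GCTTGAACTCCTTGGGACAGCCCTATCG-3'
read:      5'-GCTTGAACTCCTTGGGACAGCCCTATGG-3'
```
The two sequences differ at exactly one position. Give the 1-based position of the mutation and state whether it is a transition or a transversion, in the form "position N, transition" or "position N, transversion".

The sequences differ only at position 27: C→G (pyrimidine→purine), a transversion.

position 27, transversion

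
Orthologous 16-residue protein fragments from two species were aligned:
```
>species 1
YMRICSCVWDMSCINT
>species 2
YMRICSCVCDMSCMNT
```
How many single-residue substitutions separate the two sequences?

The sequences differ at residues 9, 14 (1-based) — 2 in total.

2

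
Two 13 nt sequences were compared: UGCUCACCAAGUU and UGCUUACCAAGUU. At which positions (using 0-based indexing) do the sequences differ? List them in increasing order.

4

Scanning 0-based: 4: C/U.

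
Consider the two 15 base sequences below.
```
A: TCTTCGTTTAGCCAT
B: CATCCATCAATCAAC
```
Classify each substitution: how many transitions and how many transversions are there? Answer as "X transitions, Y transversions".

Transitions (purine↔purine or pyrimidine↔pyrimidine): 1 T→C, 4 T→C, 6 G→A, 8 T→C, 15 T→C.
Transversions (purine↔pyrimidine): 2 C→A, 9 T→A, 11 G→T, 13 C→A.

5 transitions, 4 transversions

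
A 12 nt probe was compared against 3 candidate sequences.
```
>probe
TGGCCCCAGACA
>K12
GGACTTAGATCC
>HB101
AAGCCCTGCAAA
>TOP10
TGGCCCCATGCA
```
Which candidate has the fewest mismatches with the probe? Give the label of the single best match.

K12 differs at 9 sites; HB101 differs at 6 sites; TOP10 differs at 2 sites. The closest is TOP10.

TOP10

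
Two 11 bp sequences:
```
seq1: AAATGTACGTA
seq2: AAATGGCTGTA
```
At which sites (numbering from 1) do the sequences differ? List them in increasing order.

Scanning 1-based: 6: T/G; 7: A/C; 8: C/T.

6, 7, 8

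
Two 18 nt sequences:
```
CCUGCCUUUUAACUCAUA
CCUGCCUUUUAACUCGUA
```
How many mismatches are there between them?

1

Comparing position by position, 1 site differs: 16 (A/G).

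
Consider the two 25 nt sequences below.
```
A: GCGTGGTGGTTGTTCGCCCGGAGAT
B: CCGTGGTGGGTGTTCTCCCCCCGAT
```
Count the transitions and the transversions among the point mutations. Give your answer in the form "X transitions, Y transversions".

Transitions (purine↔purine or pyrimidine↔pyrimidine): none.
Transversions (purine↔pyrimidine): 1 G→C, 10 T→G, 16 G→T, 20 G→C, 21 G→C, 22 A→C.

0 transitions, 6 transversions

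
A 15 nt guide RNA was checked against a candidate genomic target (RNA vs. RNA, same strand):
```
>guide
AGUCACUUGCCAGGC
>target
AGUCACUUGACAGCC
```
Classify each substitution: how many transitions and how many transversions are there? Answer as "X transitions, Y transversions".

Mismatches (1-based):
base 10: C→A (pyrimidine→purine, transversion)
base 14: G→C (purine→pyrimidine, transversion)

0 transitions, 2 transversions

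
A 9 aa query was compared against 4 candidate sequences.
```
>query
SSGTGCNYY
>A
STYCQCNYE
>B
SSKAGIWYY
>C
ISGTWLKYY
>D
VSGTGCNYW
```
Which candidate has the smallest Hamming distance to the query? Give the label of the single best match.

Hamming distances to query — A: 5; B: 4; C: 4; D: 2.
Smallest is D with 2 mismatches.

D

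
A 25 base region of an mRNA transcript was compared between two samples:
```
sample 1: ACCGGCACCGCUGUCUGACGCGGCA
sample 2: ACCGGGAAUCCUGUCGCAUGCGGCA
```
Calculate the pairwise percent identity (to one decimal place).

72.0%

7 positions differ (6, 8, 9, 10, 16, 17, 19), so 18 of 25 match: 18/25 = 72%.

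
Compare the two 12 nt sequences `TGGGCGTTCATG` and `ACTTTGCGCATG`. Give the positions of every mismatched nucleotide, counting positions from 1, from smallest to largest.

1, 2, 3, 4, 5, 7, 8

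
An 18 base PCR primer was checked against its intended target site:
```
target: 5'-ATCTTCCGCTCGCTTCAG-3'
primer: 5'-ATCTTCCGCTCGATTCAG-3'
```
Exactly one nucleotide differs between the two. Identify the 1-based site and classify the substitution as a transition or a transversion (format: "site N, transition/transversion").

site 13, transversion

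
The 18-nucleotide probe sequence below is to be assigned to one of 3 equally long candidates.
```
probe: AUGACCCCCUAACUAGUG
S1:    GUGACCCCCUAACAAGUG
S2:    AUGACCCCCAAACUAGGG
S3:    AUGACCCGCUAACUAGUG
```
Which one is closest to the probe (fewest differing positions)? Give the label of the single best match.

S3

Hamming distances to probe — S1: 2; S2: 2; S3: 1.
Smallest is S3 with 1 mismatch.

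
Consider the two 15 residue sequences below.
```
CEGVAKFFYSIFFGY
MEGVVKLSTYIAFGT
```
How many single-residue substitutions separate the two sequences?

8

The sequences differ at positions 1, 5, 7, 8, 9, 10, 12, 15 (1-based) — 8 in total.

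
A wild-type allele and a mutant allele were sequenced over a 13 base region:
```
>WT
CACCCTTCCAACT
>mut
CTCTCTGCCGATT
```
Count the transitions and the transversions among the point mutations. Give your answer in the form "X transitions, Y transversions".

Transitions (purine↔purine or pyrimidine↔pyrimidine): 4 C→T, 10 A→G, 12 C→T.
Transversions (purine↔pyrimidine): 2 A→T, 7 T→G.

3 transitions, 2 transversions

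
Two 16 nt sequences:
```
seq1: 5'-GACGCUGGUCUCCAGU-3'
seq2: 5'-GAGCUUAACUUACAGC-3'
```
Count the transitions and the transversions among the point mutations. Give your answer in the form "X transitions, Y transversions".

6 transitions, 3 transversions

Transitions (purine↔purine or pyrimidine↔pyrimidine): 5 C→U, 7 G→A, 8 G→A, 9 U→C, 10 C→U, 16 U→C.
Transversions (purine↔pyrimidine): 3 C→G, 4 G→C, 12 C→A.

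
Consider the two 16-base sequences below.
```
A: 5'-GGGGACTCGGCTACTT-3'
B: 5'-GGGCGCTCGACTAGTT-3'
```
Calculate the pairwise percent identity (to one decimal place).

75.0%

4 positions differ (4, 5, 10, 14), so 12 of 16 match: 12/16 = 75%.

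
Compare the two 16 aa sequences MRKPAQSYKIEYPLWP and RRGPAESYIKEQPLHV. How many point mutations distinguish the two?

8

Comparing position by position, 8 residues differ: 1 (M/R), 3 (K/G), 6 (Q/E), 9 (K/I), 10 (I/K), 12 (Y/Q), 15 (W/H), 16 (P/V).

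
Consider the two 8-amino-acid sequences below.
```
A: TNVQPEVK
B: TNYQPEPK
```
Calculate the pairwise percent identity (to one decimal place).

2 positions differ (3, 7), so 6 of 8 match: 6/8 = 75%.

75.0%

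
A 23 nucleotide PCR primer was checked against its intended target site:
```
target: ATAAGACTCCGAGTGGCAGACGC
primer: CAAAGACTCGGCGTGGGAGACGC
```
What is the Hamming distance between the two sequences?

Mismatches (1-based): position 1: A→C; position 2: T→A; position 10: C→G; position 12: A→C; position 17: C→G.

5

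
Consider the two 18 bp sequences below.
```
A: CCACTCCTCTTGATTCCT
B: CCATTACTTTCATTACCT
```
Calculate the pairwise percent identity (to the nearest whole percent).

7 positions differ (4, 6, 9, 11, 12, 13, 15), so 11 of 18 match: 11/18 = 61.11%.

61%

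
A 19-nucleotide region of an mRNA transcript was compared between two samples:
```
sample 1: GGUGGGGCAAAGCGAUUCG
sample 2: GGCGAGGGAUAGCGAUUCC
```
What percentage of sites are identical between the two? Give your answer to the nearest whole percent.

Mismatches at positions 3, 5, 8, 10, 19 (1-based): 5 of 19.
Identical positions: 14/19 = 73.68% → 74%.

74%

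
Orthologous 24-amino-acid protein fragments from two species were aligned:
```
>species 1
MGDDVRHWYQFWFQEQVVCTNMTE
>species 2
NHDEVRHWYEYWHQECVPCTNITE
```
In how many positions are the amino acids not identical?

Comparing position by position, 9 positions differ: 1 (M/N), 2 (G/H), 4 (D/E), 10 (Q/E), 11 (F/Y), 13 (F/H), 16 (Q/C), 18 (V/P), 22 (M/I).

9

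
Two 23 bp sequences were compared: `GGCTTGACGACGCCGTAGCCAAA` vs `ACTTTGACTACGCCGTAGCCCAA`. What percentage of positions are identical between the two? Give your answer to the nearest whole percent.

78%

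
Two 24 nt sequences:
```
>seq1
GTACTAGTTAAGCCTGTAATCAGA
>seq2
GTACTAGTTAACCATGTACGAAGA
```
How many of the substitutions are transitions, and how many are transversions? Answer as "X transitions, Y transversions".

0 transitions, 5 transversions

Transitions (purine↔purine or pyrimidine↔pyrimidine): none.
Transversions (purine↔pyrimidine): 12 G→C, 14 C→A, 19 A→C, 20 T→G, 21 C→A.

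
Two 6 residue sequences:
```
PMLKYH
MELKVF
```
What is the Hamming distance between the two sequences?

Comparing position by position, 4 positions differ: 1 (P/M), 2 (M/E), 5 (Y/V), 6 (H/F).

4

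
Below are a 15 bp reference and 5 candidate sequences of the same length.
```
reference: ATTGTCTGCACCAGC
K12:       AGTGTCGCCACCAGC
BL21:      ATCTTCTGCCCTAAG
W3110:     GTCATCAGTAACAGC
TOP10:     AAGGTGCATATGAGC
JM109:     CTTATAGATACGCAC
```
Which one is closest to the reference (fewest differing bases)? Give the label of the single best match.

Hamming distances to reference — K12: 3; BL21: 6; W3110: 6; TOP10: 8; JM109: 9.
Smallest is K12 with 3 mismatches.

K12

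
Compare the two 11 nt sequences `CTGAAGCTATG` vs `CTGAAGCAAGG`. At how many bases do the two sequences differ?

The sequences differ at bases 8, 10 (1-based) — 2 in total.

2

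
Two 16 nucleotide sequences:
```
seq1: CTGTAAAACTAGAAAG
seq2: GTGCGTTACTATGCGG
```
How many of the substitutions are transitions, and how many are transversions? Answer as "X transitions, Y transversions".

Transitions (purine↔purine or pyrimidine↔pyrimidine): 4 T→C, 5 A→G, 13 A→G, 15 A→G.
Transversions (purine↔pyrimidine): 1 C→G, 6 A→T, 7 A→T, 12 G→T, 14 A→C.

4 transitions, 5 transversions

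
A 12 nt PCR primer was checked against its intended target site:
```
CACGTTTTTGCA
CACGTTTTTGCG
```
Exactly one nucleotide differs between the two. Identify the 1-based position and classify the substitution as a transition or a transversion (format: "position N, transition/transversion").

The sequences differ only at position 12: A→G (purine→purine), a transition.

position 12, transition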